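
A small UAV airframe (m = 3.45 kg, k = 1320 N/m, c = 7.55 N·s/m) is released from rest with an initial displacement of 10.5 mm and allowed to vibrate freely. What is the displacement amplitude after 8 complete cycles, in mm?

0.628 mm

ζ = c/(2√(km)) = 7.55/(2√(1320 × 3.45)) = 7.55/135.0 = 0.05594.
Logarithmic decrement δ = 2πζ/√(1 − ζ²) = 2π × 0.05594/√(1 − 0.00313) = 0.3520.
After n cycles, x_n/x₀ = e^(−nδ), so x_8 = 10.5 × e^(−8 × 0.3520) = 10.5 × 0.05983 = 0.6282 mm.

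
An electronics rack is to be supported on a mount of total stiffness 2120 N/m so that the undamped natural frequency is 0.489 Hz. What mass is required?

225 kg

ω_n = 2πf_n = 2π × 0.489 = 3.072 rad/s.
m = k/ω_n² = 2120/3.072² = 2120/9.440 = 224.6 kg.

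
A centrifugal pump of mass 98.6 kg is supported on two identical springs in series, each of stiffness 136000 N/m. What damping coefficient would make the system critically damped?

5180 N·s/m

Series springs: 1/k_eq = 2/136000, so k_eq = 136000/2 = 68000 N/m.
c_c = 2√(k_eq·m) = 2√(68000 × 98.6) = 2 × 2589 = 5179 N·s/m.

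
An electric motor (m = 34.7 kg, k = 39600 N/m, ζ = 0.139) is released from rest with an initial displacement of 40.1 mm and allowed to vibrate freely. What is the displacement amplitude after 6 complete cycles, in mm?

0.202 mm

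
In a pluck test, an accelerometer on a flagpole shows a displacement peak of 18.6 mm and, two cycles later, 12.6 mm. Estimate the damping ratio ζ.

0.0310

Logarithmic decrement δ = (1/n)·ln(x₀/x_n) = (1/2)·ln(18.6/12.6) = (1/2)·ln(1.476) = 0.1947.
ζ = δ/√(4π² + δ²) = 0.1947/√(39.48 + 0.0379) = 0.1947/6.286 = 0.03098.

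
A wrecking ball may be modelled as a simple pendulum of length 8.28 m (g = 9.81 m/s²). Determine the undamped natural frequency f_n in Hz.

0.173 Hz

For a simple pendulum ω_n = √(g/L) = √(9.81/8.28) = √1.185 = 1.088 rad/s.
f_n = ω_n/(2π) = 1.088/6.283 = 0.1732 Hz.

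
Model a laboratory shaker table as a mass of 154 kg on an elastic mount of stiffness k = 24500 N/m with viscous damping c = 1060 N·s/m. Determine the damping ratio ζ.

0.273

ω_n = √(k/m) = √(24500/154) = 12.61 rad/s.
Critical damping c_c = 2√(k·m) = 2√(24500 × 154) = 3885 N·s/m, so ζ = c/c_c = 1060/3885 = 0.2729.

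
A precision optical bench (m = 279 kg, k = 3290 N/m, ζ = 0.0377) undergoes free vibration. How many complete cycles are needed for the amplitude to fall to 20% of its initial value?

7 cycles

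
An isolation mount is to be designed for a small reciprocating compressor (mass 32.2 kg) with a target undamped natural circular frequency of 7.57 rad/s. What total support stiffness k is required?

k = m·ω_n² = 32.2 × 7.570² = 32.2 × 57.30 = 1845 N/m.

1850 N/m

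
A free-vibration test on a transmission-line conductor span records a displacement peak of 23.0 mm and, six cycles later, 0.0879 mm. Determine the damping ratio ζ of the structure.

Logarithmic decrement δ = (1/n)·ln(x₀/x_n) = (1/6)·ln(23.0/0.0879) = (1/6)·ln(261.7) = 0.9278.
ζ = δ/√(4π² + δ²) = 0.9278/√(39.48 + 0.861) = 0.9278/6.351 = 0.1461.

0.146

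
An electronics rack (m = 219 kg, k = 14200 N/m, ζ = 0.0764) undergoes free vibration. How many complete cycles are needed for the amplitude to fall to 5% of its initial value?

Logarithmic decrement δ = 2πζ/√(1 − ζ²) = 2π × 0.07640/√(1 − 0.00584) = 0.4814.
x_n/x₀ = e^(−nδ) ≤ 0.05; take ln: n ≥ ln(1/0.05)/δ = 2.996/0.4814 = 6.222.
So 7 complete cycles are required.

7 cycles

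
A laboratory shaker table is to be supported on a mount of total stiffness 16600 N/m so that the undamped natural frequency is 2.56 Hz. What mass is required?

64.2 kg

ω_n = 2πf_n = 2π × 2.56 = 16.08 rad/s.
m = k/ω_n² = 16600/16.08² = 16600/258.7 = 64.16 kg.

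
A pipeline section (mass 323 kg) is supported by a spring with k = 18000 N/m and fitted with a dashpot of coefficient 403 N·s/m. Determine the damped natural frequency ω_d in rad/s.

ω_n = √(k/m) = √(18000/323) = 7.465 rad/s.
Critical damping c_c = 2√(k·m) = 2√(18000 × 323) = 4822 N·s/m, so ζ = c/c_c = 403/4822 = 0.08357.
ω_d = ω_n√(1 − ζ²) = 7.465 × √(1 − 0.00698) = 7.439 rad/s.

7.44 rad/s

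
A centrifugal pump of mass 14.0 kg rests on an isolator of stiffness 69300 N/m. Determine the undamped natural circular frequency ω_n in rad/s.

70.4 rad/s

ω_n = √(k/m) = √(69300/14.0) = √4950 = 70.36 rad/s.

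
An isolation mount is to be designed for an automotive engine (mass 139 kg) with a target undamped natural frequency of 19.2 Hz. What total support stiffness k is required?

2020000 N/m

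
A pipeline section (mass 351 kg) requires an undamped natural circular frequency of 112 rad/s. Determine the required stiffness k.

4400000 N/m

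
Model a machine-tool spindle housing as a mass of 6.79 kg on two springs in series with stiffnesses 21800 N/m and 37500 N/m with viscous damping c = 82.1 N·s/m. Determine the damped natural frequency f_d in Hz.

Series springs: 1/k_eq = 1/21800 + 1/37500 = 7.254×10^-5, so k_eq = 13790 N/m.
ω_n = √(k_eq/m) = √(13790/6.79) = 45.06 rad/s.
Critical damping c_c = 2√(k_eq·m) = 2√(13790 × 6.79) = 611.9 N·s/m, so ζ = c/c_c = 82.1/611.9 = 0.1342.
ω_d = ω_n√(1 − ζ²) = 45.06 × √(1 − 0.0180) = 44.65 rad/s.
f_d = ω_d/(2π) = 7.107 Hz.

7.11 Hz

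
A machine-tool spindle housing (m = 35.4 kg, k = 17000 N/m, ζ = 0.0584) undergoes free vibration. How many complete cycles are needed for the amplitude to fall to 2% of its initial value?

Logarithmic decrement δ = 2πζ/√(1 − ζ²) = 2π × 0.05840/√(1 − 0.00341) = 0.3676.
x_n/x₀ = e^(−nδ) ≤ 0.02; take ln: n ≥ ln(1/0.02)/δ = 3.912/0.3676 = 10.64.
So 11 complete cycles are required.

11 cycles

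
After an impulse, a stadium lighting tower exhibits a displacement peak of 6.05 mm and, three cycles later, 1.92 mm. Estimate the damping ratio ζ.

0.0608

Logarithmic decrement δ = (1/n)·ln(x₀/x_n) = (1/3)·ln(6.05/1.92) = (1/3)·ln(3.151) = 0.3826.
ζ = δ/√(4π² + δ²) = 0.3826/√(39.48 + 0.146) = 0.3826/6.295 = 0.06078.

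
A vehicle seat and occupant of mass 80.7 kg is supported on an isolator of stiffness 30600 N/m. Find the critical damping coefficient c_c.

3140 N·s/m

c_c = 2√(k·m) = 2√(30600 × 80.7) = 2 × 1571 = 3143 N·s/m.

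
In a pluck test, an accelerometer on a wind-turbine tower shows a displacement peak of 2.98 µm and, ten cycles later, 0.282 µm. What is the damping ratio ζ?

Logarithmic decrement δ = (1/n)·ln(x₀/x_n) = (1/10)·ln(2.98/0.282) = (1/10)·ln(10.57) = 0.2358.
ζ = δ/√(4π² + δ²) = 0.2358/√(39.48 + 0.0556) = 0.2358/6.288 = 0.03750.

0.0375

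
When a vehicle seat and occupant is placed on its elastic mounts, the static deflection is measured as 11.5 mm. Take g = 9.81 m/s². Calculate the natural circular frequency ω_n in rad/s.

ω_n = √(g/δ_st) = √(9.81/0.0115) = √853.0 = 29.21 rad/s.

29.2 rad/s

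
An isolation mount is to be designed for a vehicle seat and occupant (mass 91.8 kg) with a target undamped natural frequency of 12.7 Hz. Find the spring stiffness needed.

ω_n = 2πf_n = 2π × 12.7 = 79.80 rad/s.
k = m·ω_n² = 91.8 × 79.80² = 91.8 × 6367 = 584500 N/m.

585000 N/m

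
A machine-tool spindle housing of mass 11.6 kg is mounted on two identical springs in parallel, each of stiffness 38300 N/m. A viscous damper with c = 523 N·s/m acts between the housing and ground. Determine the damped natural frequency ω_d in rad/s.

78.1 rad/s

Parallel springs add: k_eq = 2 × 38300 = 76600 N/m.
ω_n = √(k_eq/m) = √(76600/11.6) = 81.26 rad/s.
Critical damping c_c = 2√(k_eq·m) = 2√(76600 × 11.6) = 1885 N·s/m, so ζ = c/c_c = 523/1885 = 0.2774.
ω_d = ω_n√(1 − ζ²) = 81.26 × √(1 − 0.0770) = 78.07 rad/s.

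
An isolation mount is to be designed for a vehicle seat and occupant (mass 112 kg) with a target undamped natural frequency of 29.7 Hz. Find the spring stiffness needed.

3900000 N/m

ω_n = 2πf_n = 2π × 29.7 = 186.6 rad/s.
k = m·ω_n² = 112 × 186.6² = 112 × 34820 = 3900000 N/m.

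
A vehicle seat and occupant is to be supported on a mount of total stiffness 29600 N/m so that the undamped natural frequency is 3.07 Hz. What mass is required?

ω_n = 2πf_n = 2π × 3.07 = 19.29 rad/s.
m = k/ω_n² = 29600/19.29² = 29600/372.1 = 79.55 kg.

79.6 kg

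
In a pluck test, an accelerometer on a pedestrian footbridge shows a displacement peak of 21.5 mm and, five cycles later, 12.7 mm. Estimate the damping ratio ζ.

Logarithmic decrement δ = (1/n)·ln(x₀/x_n) = (1/5)·ln(21.5/12.7) = (1/5)·ln(1.693) = 0.1053.
ζ = δ/√(4π² + δ²) = 0.1053/√(39.48 + 0.0111) = 0.1053/6.284 = 0.01676.

0.0168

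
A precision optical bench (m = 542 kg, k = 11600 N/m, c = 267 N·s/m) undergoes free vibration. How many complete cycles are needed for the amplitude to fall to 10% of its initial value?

7 cycles

ζ = c/(2√(km)) = 267/(2√(11600 × 542)) = 267/5015 = 0.05324.
Logarithmic decrement δ = 2πζ/√(1 − ζ²) = 2π × 0.05324/√(1 − 0.00283) = 0.3350.
x_n/x₀ = e^(−nδ) ≤ 0.1; take ln: n ≥ ln(1/0.1)/δ = 2.303/0.3350 = 6.873.
So 7 complete cycles are required.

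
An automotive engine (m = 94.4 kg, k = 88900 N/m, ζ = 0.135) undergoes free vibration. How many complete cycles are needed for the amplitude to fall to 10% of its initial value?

3 cycles

Logarithmic decrement δ = 2πζ/√(1 − ζ²) = 2π × 0.1350/√(1 − 0.0182) = 0.8561.
x_n/x₀ = e^(−nδ) ≤ 0.1; take ln: n ≥ ln(1/0.1)/δ = 2.303/0.8561 = 2.690.
So 3 complete cycles are required.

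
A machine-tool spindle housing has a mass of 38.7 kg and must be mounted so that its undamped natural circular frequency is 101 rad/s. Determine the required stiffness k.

395000 N/m

k = m·ω_n² = 38.7 × 101.0² = 38.7 × 10200 = 394800 N/m.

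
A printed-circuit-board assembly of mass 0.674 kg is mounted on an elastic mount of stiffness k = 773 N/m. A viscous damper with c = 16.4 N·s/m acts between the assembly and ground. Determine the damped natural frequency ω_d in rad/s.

31.6 rad/s

ω_n = √(k/m) = √(773.0/0.674) = 33.87 rad/s.
Critical damping c_c = 2√(k·m) = 2√(773.0 × 0.674) = 45.65 N·s/m, so ζ = c/c_c = 16.4/45.65 = 0.3592.
ω_d = ω_n√(1 − ζ²) = 33.87 × √(1 − 0.129) = 31.60 rad/s.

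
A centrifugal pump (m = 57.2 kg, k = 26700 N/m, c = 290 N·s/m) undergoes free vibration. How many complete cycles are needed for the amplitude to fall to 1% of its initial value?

7 cycles

ζ = c/(2√(km)) = 290/(2√(26700 × 57.2)) = 290/2472 = 0.1173.
Logarithmic decrement δ = 2πζ/√(1 − ζ²) = 2π × 0.1173/√(1 − 0.0138) = 0.7423.
x_n/x₀ = e^(−nδ) ≤ 0.01; take ln: n ≥ ln(1/0.01)/δ = 4.605/0.7423 = 6.204.
So 7 complete cycles are required.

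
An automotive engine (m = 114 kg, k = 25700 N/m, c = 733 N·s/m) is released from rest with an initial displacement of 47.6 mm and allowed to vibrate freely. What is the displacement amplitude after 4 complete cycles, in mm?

ζ = c/(2√(km)) = 733/(2√(25700 × 114)) = 733/3423 = 0.2141.
Logarithmic decrement δ = 2πζ/√(1 − ζ²) = 2π × 0.2141/√(1 − 0.0458) = 1.377.
After n cycles, x_n/x₀ = e^(−nδ), so x_4 = 47.6 × e^(−4 × 1.377) = 47.6 × 0.004049 = 0.1928 mm.

0.193 mm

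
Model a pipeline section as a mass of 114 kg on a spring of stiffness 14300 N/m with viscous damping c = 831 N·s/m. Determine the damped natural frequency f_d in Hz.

1.69 Hz

ω_n = √(k/m) = √(14300/114) = 11.20 rad/s.
Critical damping c_c = 2√(k·m) = 2√(14300 × 114) = 2554 N·s/m, so ζ = c/c_c = 831/2554 = 0.3254.
ω_d = ω_n√(1 − ζ²) = 11.20 × √(1 − 0.106) = 10.59 rad/s.
f_d = ω_d/(2π) = 1.685 Hz.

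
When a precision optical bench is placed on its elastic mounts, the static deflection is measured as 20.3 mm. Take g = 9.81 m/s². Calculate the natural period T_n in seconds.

ω_n = √(g/δ_st) = √(9.81/0.0203) = √483.3 = 21.98 rad/s.
T_n = 2π/ω_n = 6.283/21.98 = 0.2858 s.

0.286 s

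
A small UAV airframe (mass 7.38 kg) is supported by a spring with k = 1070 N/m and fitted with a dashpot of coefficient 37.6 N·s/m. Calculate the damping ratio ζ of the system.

0.212

ω_n = √(k/m) = √(1070/7.38) = 12.04 rad/s.
Critical damping c_c = 2√(k·m) = 2√(1070 × 7.38) = 177.7 N·s/m, so ζ = c/c_c = 37.6/177.7 = 0.2116.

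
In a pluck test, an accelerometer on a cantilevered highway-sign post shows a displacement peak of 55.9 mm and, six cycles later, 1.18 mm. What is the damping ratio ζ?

0.102

Logarithmic decrement δ = (1/n)·ln(x₀/x_n) = (1/6)·ln(55.9/1.18) = (1/6)·ln(47.37) = 0.6430.
ζ = δ/√(4π² + δ²) = 0.6430/√(39.48 + 0.413) = 0.6430/6.316 = 0.1018.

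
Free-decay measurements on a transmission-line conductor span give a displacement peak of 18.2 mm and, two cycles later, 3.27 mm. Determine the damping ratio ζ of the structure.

0.135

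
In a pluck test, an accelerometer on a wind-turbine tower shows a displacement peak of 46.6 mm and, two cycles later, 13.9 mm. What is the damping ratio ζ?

0.0958

Logarithmic decrement δ = (1/n)·ln(x₀/x_n) = (1/2)·ln(46.6/13.9) = (1/2)·ln(3.353) = 0.6049.
ζ = δ/√(4π² + δ²) = 0.6049/√(39.48 + 0.366) = 0.6049/6.312 = 0.09582.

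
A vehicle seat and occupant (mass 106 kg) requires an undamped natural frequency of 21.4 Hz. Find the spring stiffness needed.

1920000 N/m

ω_n = 2πf_n = 2π × 21.4 = 134.5 rad/s.
k = m·ω_n² = 106 × 134.5² = 106 × 18080 = 1916000 N/m.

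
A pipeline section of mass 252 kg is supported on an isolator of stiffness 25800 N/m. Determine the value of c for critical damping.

c_c = 2√(k·m) = 2√(25800 × 252) = 2 × 2550 = 5100 N·s/m.

5100 N·s/m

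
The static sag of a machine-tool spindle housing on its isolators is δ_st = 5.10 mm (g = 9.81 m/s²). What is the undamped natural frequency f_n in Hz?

ω_n = √(g/δ_st) = √(9.81/0.00510) = √1924 = 43.86 rad/s.
f_n = ω_n/(2π) = 43.86/6.283 = 6.980 Hz.

6.98 Hz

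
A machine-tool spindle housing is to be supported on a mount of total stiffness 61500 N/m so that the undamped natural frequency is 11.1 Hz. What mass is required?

12.6 kg

ω_n = 2πf_n = 2π × 11.1 = 69.74 rad/s.
m = k/ω_n² = 61500/69.74² = 61500/4864 = 12.64 kg.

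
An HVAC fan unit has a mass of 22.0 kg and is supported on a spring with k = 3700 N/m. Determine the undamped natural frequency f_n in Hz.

2.06 Hz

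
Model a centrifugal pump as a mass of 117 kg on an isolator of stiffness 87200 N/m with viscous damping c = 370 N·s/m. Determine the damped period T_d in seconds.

0.231 s

ω_n = √(k/m) = √(87200/117) = 27.30 rad/s.
Critical damping c_c = 2√(k·m) = 2√(87200 × 117) = 6388 N·s/m, so ζ = c/c_c = 370/6388 = 0.05792.
ω_d = ω_n√(1 − ζ²) = 27.30 × √(1 − 0.00335) = 27.25 rad/s.
T_d = 2π/ω_d = 0.2305 s.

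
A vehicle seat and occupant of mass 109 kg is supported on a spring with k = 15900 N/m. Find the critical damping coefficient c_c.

c_c = 2√(k·m) = 2√(15900 × 109) = 2 × 1316 = 2633 N·s/m.

2630 N·s/m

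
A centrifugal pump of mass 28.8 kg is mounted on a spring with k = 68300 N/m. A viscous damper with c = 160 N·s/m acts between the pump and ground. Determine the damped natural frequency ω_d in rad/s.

ω_n = √(k/m) = √(68300/28.8) = 48.70 rad/s.
Critical damping c_c = 2√(k·m) = 2√(68300 × 28.8) = 2805 N·s/m, so ζ = c/c_c = 160/2805 = 0.05704.
ω_d = ω_n√(1 − ζ²) = 48.70 × √(1 − 0.00325) = 48.62 rad/s.

48.6 rad/s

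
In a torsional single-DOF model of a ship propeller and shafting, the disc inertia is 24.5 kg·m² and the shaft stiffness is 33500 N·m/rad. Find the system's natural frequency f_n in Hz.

5.89 Hz

ω_n = √(k_t/J) = √(33500/24.5) = √1367 = 36.98 rad/s.
f_n = ω_n/(2π) = 36.98/6.283 = 5.885 Hz.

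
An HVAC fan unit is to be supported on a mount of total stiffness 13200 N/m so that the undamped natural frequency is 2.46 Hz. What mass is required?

55.3 kg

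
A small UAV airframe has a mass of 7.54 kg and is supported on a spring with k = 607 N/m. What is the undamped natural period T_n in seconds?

0.700 s

ω_n = √(k/m) = √(607.0/7.54) = √80.50 = 8.972 rad/s.
T_n = 2π/ω_n = 6.283/8.972 = 0.7003 s.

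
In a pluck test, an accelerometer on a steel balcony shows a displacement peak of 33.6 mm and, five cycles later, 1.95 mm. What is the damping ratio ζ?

Logarithmic decrement δ = (1/n)·ln(x₀/x_n) = (1/5)·ln(33.6/1.95) = (1/5)·ln(17.23) = 0.5693.
ζ = δ/√(4π² + δ²) = 0.5693/√(39.48 + 0.324) = 0.5693/6.309 = 0.09024.

0.0902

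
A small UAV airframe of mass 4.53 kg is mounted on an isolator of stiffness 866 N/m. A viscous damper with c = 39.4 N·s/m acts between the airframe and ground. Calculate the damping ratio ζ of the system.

0.315

ω_n = √(k/m) = √(866.0/4.53) = 13.83 rad/s.
Critical damping c_c = 2√(k·m) = 2√(866.0 × 4.53) = 125.3 N·s/m, so ζ = c/c_c = 39.4/125.3 = 0.3145.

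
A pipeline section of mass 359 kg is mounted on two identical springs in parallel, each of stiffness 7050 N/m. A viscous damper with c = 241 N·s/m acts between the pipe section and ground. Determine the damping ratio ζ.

Parallel springs add: k_eq = 2 × 7050 = 14100 N/m.
ω_n = √(k_eq/m) = √(14100/359) = 6.267 rad/s.
Critical damping c_c = 2√(k_eq·m) = 2√(14100 × 359) = 4500 N·s/m, so ζ = c/c_c = 241/4500 = 0.05356.

0.0536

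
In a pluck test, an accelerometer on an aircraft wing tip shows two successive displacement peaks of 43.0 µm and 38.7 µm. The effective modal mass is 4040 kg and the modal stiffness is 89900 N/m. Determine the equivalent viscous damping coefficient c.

639 N·s/m

Logarithmic decrement δ = (1/n)·ln(x₀/x_n) = (1/1)·ln(43.0/38.7) = (1/1)·ln(1.111) = 0.1054.
ζ = δ/√(4π² + δ²) = 0.1054/√(39.48 + 0.0111) = 0.1054/6.284 = 0.01677.
c = ζ · 2√(km) = 0.01677 × 2√(89900 × 4040) = 0.01677 × 38120 = 639.1 N·s/m.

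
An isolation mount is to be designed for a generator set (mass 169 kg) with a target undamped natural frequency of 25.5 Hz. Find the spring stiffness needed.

4340000 N/m

ω_n = 2πf_n = 2π × 25.5 = 160.2 rad/s.
k = m·ω_n² = 169 × 160.2² = 169 × 25670 = 4338000 N/m.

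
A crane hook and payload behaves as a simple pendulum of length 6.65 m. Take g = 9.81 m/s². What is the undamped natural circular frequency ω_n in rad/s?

1.21 rad/s

For a simple pendulum ω_n = √(g/L) = √(9.81/6.65) = √1.475 = 1.215 rad/s.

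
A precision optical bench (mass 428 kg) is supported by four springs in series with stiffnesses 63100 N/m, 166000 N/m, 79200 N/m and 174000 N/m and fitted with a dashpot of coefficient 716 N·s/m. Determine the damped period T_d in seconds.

0.830 s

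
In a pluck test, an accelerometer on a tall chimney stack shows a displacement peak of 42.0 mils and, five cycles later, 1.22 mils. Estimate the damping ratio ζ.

0.112

Logarithmic decrement δ = (1/n)·ln(x₀/x_n) = (1/5)·ln(42.0/1.22) = (1/5)·ln(34.43) = 0.7078.
ζ = δ/√(4π² + δ²) = 0.7078/√(39.48 + 0.501) = 0.7078/6.323 = 0.1119.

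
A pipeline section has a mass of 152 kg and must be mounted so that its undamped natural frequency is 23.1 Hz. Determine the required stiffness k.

3200000 N/m

ω_n = 2πf_n = 2π × 23.1 = 145.1 rad/s.
k = m·ω_n² = 152 × 145.1² = 152 × 21070 = 3202000 N/m.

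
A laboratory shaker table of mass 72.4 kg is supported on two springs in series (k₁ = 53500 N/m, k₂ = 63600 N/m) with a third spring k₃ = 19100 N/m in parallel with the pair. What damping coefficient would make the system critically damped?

Series pair: k_s = k₁k₂/(k₁+k₂) = (53500)(63600)/(53500 + 63600) = 29060 N/m. In parallel with k₃: k_eq = 29060 + 19100 = 48160 N/m.
c_c = 2√(k_eq·m) = 2√(48160 × 72.4) = 2 × 1867 = 3734 N·s/m.

3730 N·s/m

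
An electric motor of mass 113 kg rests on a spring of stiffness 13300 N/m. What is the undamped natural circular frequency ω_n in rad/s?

10.8 rad/s

ω_n = √(k/m) = √(13300/113) = √117.7 = 10.85 rad/s.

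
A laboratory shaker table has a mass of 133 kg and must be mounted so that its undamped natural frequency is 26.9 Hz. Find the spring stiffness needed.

3800000 N/m

ω_n = 2πf_n = 2π × 26.9 = 169.0 rad/s.
k = m·ω_n² = 133 × 169.0² = 133 × 28570 = 3799000 N/m.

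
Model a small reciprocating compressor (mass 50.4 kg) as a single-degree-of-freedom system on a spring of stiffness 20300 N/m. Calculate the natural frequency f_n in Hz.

3.19 Hz

ω_n = √(k/m) = √(20300/50.4) = √402.8 = 20.07 rad/s.
f_n = ω_n/(2π) = 20.07/6.283 = 3.194 Hz.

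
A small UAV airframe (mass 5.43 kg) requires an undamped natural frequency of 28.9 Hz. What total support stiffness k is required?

179000 N/m

ω_n = 2πf_n = 2π × 28.9 = 181.6 rad/s.
k = m·ω_n² = 5.43 × 181.6² = 5.43 × 32970 = 179000 N/m.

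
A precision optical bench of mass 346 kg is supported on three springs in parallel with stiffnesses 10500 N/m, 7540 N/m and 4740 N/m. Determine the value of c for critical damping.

5610 N·s/m

Parallel springs add: k_eq = 10500 + 7540 + 4740 = 22780 N/m.
c_c = 2√(k_eq·m) = 2√(22780 × 346) = 2 × 2807 = 5615 N·s/m.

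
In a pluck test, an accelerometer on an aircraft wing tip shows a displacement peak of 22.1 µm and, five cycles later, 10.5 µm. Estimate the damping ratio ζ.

Logarithmic decrement δ = (1/n)·ln(x₀/x_n) = (1/5)·ln(22.1/10.5) = (1/5)·ln(2.105) = 0.1488.
ζ = δ/√(4π² + δ²) = 0.1488/√(39.48 + 0.0222) = 0.1488/6.285 = 0.02368.

0.0237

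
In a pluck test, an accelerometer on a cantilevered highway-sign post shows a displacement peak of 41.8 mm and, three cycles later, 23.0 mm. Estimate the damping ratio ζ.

0.0317

Logarithmic decrement δ = (1/n)·ln(x₀/x_n) = (1/3)·ln(41.8/23.0) = (1/3)·ln(1.817) = 0.1991.
ζ = δ/√(4π² + δ²) = 0.1991/√(39.48 + 0.0397) = 0.1991/6.286 = 0.03168.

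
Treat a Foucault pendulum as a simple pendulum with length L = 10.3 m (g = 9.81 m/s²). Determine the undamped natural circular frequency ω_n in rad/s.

0.976 rad/s

For a simple pendulum ω_n = √(g/L) = √(9.81/10.3) = √0.9524 = 0.9759 rad/s.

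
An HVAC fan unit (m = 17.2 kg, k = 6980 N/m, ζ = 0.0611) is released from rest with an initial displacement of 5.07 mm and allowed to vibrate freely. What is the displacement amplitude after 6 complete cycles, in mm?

Logarithmic decrement δ = 2πζ/√(1 − ζ²) = 2π × 0.06110/√(1 − 0.00373) = 0.3846.
After n cycles, x_n/x₀ = e^(−nδ), so x_6 = 5.07 × e^(−6 × 0.3846) = 5.07 × 0.09949 = 0.5044 mm.

0.504 mm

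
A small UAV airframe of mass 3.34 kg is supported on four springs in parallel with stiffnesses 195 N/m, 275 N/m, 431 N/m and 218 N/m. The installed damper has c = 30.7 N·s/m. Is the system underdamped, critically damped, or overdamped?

Parallel springs add: k_eq = 195 + 275 + 431 + 218 = 1119 N/m.
c_c = 2√(k_eq·m) = 122.3 N·s/m; ζ = c/c_c = 30.7/122.3 = 0.251.
Since ζ < 1 the system is underdamped.

underdamped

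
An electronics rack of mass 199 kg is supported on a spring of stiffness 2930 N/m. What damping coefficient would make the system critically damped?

c_c = 2√(k·m) = 2√(2930 × 199) = 2 × 763.6 = 1527 N·s/m.

1530 N·s/m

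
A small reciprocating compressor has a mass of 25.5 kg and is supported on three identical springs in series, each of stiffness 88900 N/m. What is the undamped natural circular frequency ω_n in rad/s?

34.1 rad/s

Series springs: 1/k_eq = 3/88900, so k_eq = 88900/3 = 29630 N/m.
ω_n = √(k_eq/m) = √(29630/25.5) = √1162 = 34.09 rad/s.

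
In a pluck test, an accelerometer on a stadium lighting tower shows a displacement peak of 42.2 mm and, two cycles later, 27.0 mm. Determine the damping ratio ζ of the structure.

0.0355

Logarithmic decrement δ = (1/n)·ln(x₀/x_n) = (1/2)·ln(42.2/27.0) = (1/2)·ln(1.563) = 0.2233.
ζ = δ/√(4π² + δ²) = 0.2233/√(39.48 + 0.0499) = 0.2233/6.287 = 0.03552.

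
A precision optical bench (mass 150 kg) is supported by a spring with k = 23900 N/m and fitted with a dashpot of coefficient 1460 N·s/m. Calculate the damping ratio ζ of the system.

0.386

ω_n = √(k/m) = √(23900/150) = 12.62 rad/s.
Critical damping c_c = 2√(k·m) = 2√(23900 × 150) = 3787 N·s/m, so ζ = c/c_c = 1460/3787 = 0.3855.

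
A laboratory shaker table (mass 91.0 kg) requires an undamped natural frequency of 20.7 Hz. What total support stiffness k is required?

ω_n = 2πf_n = 2π × 20.7 = 130.1 rad/s.
k = m·ω_n² = 91.0 × 130.1² = 91.0 × 16920 = 1539000 N/m.

1540000 N/m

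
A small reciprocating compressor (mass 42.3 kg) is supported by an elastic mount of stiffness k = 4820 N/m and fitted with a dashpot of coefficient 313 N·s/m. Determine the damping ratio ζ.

0.347

ω_n = √(k/m) = √(4820/42.3) = 10.67 rad/s.
Critical damping c_c = 2√(k·m) = 2√(4820 × 42.3) = 903.1 N·s/m, so ζ = c/c_c = 313/903.1 = 0.3466.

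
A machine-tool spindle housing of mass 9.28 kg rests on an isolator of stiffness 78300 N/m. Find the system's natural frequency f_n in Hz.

ω_n = √(k/m) = √(78300/9.28) = √8438 = 91.86 rad/s.
f_n = ω_n/(2π) = 91.86/6.283 = 14.62 Hz.

14.6 Hz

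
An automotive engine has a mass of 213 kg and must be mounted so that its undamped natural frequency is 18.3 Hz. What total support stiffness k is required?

2820000 N/m

ω_n = 2πf_n = 2π × 18.3 = 115.0 rad/s.
k = m·ω_n² = 213 × 115.0² = 213 × 13220 = 2816000 N/m.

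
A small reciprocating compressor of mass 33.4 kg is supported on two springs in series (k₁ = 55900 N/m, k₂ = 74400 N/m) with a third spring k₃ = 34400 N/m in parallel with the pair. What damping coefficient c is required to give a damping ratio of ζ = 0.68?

2020 N·s/m

Series pair: k_s = k₁k₂/(k₁+k₂) = (55900)(74400)/(55900 + 74400) = 31920 N/m. In parallel with k₃: k_eq = 31920 + 34400 = 66320 N/m.
c_c = 2√(k_eq·m) = 2√(66320 × 33.4) = 2977 N·s/m.
c = ζ·c_c = 0.68 × 2977 = 2024 N·s/m.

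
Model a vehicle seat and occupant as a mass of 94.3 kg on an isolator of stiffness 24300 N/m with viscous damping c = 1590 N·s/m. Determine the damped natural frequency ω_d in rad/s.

13.7 rad/s

ω_n = √(k/m) = √(24300/94.3) = 16.05 rad/s.
Critical damping c_c = 2√(k·m) = 2√(24300 × 94.3) = 3028 N·s/m, so ζ = c/c_c = 1590/3028 = 0.5252.
ω_d = ω_n√(1 − ζ²) = 16.05 × √(1 − 0.276) = 13.66 rad/s.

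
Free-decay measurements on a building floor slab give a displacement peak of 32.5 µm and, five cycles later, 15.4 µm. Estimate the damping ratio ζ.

0.0238

Logarithmic decrement δ = (1/n)·ln(x₀/x_n) = (1/5)·ln(32.5/15.4) = (1/5)·ln(2.110) = 0.1494.
ζ = δ/√(4π² + δ²) = 0.1494/√(39.48 + 0.0223) = 0.1494/6.285 = 0.02377.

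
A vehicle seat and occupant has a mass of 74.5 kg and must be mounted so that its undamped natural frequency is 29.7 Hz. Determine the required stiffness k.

ω_n = 2πf_n = 2π × 29.7 = 186.6 rad/s.
k = m·ω_n² = 74.5 × 186.6² = 74.5 × 34820 = 2594000 N/m.

2590000 N/m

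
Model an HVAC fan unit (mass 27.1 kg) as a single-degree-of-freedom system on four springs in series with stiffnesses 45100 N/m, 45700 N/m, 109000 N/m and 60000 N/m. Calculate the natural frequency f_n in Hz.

Series springs: 1/k_eq = 1/45100 + 1/45700 + 1/109000 + 1/60000 = 6.990×10^-5, so k_eq = 14310 N/m.
ω_n = √(k_eq/m) = √(14310/27.1) = √527.9 = 22.98 rad/s.
f_n = ω_n/(2π) = 22.98/6.283 = 3.657 Hz.

3.66 Hz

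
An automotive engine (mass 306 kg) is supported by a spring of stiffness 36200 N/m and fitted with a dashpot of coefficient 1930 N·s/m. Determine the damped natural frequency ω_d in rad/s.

10.4 rad/s

ω_n = √(k/m) = √(36200/306) = 10.88 rad/s.
Critical damping c_c = 2√(k·m) = 2√(36200 × 306) = 6656 N·s/m, so ζ = c/c_c = 1930/6656 = 0.2899.
ω_d = ω_n√(1 − ζ²) = 10.88 × √(1 − 0.0841) = 10.41 rad/s.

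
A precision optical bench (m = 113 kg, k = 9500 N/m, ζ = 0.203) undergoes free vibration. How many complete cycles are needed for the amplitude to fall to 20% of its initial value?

Logarithmic decrement δ = 2πζ/√(1 − ζ²) = 2π × 0.2030/√(1 − 0.0412) = 1.303.
x_n/x₀ = e^(−nδ) ≤ 0.2; take ln: n ≥ ln(1/0.2)/δ = 1.609/1.303 = 1.236.
So 2 complete cycles are required.

2 cycles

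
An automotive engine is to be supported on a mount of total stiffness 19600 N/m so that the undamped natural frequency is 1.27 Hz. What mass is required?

ω_n = 2πf_n = 2π × 1.27 = 7.980 rad/s.
m = k/ω_n² = 19600/7.980² = 19600/63.67 = 307.8 kg.

308 kg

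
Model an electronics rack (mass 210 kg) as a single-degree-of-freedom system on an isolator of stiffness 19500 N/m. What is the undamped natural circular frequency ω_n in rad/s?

ω_n = √(k/m) = √(19500/210) = √92.86 = 9.636 rad/s.

9.64 rad/s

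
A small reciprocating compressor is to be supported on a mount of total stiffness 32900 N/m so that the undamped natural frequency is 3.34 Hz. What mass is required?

74.7 kg

ω_n = 2πf_n = 2π × 3.34 = 20.99 rad/s.
m = k/ω_n² = 32900/20.99² = 32900/440.4 = 74.70 kg.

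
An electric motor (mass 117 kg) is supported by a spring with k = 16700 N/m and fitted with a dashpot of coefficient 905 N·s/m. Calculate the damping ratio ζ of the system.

0.324

ω_n = √(k/m) = √(16700/117) = 11.95 rad/s.
Critical damping c_c = 2√(k·m) = 2√(16700 × 117) = 2796 N·s/m, so ζ = c/c_c = 905/2796 = 0.3237.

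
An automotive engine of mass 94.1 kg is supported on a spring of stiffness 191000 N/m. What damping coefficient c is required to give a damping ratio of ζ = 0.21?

1780 N·s/m

c_c = 2√(k·m) = 2√(191000 × 94.1) = 8479 N·s/m.
c = ζ·c_c = 0.21 × 8479 = 1781 N·s/m.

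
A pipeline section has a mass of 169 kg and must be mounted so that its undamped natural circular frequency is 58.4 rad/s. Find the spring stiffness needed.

576000 N/m

k = m·ω_n² = 169 × 58.40² = 169 × 3411 = 576400 N/m.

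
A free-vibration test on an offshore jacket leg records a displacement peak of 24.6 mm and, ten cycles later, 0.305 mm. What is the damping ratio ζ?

Logarithmic decrement δ = (1/n)·ln(x₀/x_n) = (1/10)·ln(24.6/0.305) = (1/10)·ln(80.66) = 0.4390.
ζ = δ/√(4π² + δ²) = 0.4390/√(39.48 + 0.193) = 0.4390/6.299 = 0.06970.

0.0697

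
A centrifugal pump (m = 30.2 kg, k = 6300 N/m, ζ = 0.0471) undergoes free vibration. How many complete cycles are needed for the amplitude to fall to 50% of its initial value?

Logarithmic decrement δ = 2πζ/√(1 − ζ²) = 2π × 0.04710/√(1 − 0.00222) = 0.2963.
x_n/x₀ = e^(−nδ) ≤ 0.5; take ln: n ≥ ln(1/0.5)/δ = 0.6931/0.2963 = 2.340.
So 3 complete cycles are required.

3 cycles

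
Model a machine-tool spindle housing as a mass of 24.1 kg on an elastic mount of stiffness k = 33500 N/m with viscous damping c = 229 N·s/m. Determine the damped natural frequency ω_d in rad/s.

ω_n = √(k/m) = √(33500/24.1) = 37.28 rad/s.
Critical damping c_c = 2√(k·m) = 2√(33500 × 24.1) = 1797 N·s/m, so ζ = c/c_c = 229/1797 = 0.1274.
ω_d = ω_n√(1 − ζ²) = 37.28 × √(1 − 0.0162) = 36.98 rad/s.

37.0 rad/s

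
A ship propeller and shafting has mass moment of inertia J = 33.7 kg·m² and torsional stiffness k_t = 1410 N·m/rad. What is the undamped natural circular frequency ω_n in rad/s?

ω_n = √(k_t/J) = √(1410/33.7) = √41.84 = 6.468 rad/s.

6.47 rad/s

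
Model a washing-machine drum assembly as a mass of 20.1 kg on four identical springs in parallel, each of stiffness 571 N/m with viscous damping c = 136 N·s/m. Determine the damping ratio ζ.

Parallel springs add: k_eq = 4 × 571 = 2284 N/m.
ω_n = √(k_eq/m) = √(2284/20.1) = 10.66 rad/s.
Critical damping c_c = 2√(k_eq·m) = 2√(2284 × 20.1) = 428.5 N·s/m, so ζ = c/c_c = 136/428.5 = 0.3174.

0.317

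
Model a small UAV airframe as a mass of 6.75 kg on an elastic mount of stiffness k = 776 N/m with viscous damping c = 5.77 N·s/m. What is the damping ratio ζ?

ω_n = √(k/m) = √(776.0/6.75) = 10.72 rad/s.
Critical damping c_c = 2√(k·m) = 2√(776.0 × 6.75) = 144.7 N·s/m, so ζ = c/c_c = 5.77/144.7 = 0.03986.

0.0399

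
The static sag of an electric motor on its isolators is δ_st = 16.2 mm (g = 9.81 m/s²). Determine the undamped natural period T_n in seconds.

ω_n = √(g/δ_st) = √(9.81/0.0162) = √605.6 = 24.61 rad/s.
T_n = 2π/ω_n = 6.283/24.61 = 0.2553 s.

0.255 s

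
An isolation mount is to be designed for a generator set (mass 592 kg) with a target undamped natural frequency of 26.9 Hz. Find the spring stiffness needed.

ω_n = 2πf_n = 2π × 26.9 = 169.0 rad/s.
k = m·ω_n² = 592 × 169.0² = 592 × 28570 = 16910000 N/m.

16900000 N/m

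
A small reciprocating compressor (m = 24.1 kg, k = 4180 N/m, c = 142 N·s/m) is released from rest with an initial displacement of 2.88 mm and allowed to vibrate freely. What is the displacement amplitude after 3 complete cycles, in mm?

0.0381 mm

ζ = c/(2√(km)) = 142/(2√(4180 × 24.1)) = 142/634.8 = 0.2237.
Logarithmic decrement δ = 2πζ/√(1 − ζ²) = 2π × 0.2237/√(1 − 0.0500) = 1.442.
After n cycles, x_n/x₀ = e^(−nδ), so x_3 = 2.88 × e^(−3 × 1.442) = 2.88 × 0.01322 = 0.03807 mm.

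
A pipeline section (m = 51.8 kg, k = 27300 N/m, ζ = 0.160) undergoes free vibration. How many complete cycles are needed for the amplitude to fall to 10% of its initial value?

Logarithmic decrement δ = 2πζ/√(1 − ζ²) = 2π × 0.1600/√(1 − 0.0256) = 1.018.
x_n/x₀ = e^(−nδ) ≤ 0.1; take ln: n ≥ ln(1/0.1)/δ = 2.303/1.018 = 2.261.
So 3 complete cycles are required.

3 cycles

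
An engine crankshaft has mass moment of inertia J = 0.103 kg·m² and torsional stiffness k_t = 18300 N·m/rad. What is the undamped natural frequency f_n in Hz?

67.1 Hz

ω_n = √(k_t/J) = √(18300/0.103) = √177700 = 421.5 rad/s.
f_n = ω_n/(2π) = 421.5/6.283 = 67.09 Hz.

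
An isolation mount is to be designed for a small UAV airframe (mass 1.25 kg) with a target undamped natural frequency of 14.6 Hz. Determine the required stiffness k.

10500 N/m

ω_n = 2πf_n = 2π × 14.6 = 91.73 rad/s.
k = m·ω_n² = 1.25 × 91.73² = 1.25 × 8415 = 10520 N/m.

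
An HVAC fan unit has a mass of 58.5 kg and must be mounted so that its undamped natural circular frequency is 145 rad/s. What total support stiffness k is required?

k = m·ω_n² = 58.5 × 145.0² = 58.5 × 21020 = 1230000 N/m.

1230000 N/m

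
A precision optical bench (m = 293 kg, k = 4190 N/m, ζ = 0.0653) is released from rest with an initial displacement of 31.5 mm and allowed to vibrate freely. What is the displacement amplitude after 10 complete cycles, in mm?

Logarithmic decrement δ = 2πζ/√(1 − ζ²) = 2π × 0.06530/√(1 − 0.00426) = 0.4112.
After n cycles, x_n/x₀ = e^(−nδ), so x_10 = 31.5 × e^(−10 × 0.4112) = 31.5 × 0.01638 = 0.5160 mm.

0.516 mm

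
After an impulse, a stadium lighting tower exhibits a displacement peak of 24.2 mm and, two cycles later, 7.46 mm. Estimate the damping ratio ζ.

Logarithmic decrement δ = (1/n)·ln(x₀/x_n) = (1/2)·ln(24.2/7.46) = (1/2)·ln(3.244) = 0.5884.
ζ = δ/√(4π² + δ²) = 0.5884/√(39.48 + 0.346) = 0.5884/6.311 = 0.09324.

0.0932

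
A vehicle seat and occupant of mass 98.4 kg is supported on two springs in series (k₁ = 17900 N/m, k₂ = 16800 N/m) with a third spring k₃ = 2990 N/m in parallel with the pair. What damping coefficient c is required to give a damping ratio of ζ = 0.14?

Series pair: k_s = k₁k₂/(k₁+k₂) = (17900)(16800)/(17900 + 16800) = 8666 N/m. In parallel with k₃: k_eq = 8666 + 2990 = 11660 N/m.
c_c = 2√(k_eq·m) = 2√(11660 × 98.4) = 2142 N·s/m.
c = ζ·c_c = 0.14 × 2142 = 299.9 N·s/m.

300 N·s/m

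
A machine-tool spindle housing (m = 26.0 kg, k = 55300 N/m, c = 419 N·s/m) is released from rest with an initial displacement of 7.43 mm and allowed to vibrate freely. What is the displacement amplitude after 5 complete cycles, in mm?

ζ = c/(2√(km)) = 419/(2√(55300 × 26.0)) = 419/2398 = 0.1747.
Logarithmic decrement δ = 2πζ/√(1 − ζ²) = 2π × 0.1747/√(1 − 0.0305) = 1.115.
After n cycles, x_n/x₀ = e^(−nδ), so x_5 = 7.43 × e^(−5 × 1.115) = 7.43 × 0.003793 = 0.02818 mm.

0.0282 mm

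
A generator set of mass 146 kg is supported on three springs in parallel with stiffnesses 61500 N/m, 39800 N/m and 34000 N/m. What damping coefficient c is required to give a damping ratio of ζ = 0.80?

7110 N·s/m

Parallel springs add: k_eq = 61500 + 39800 + 34000 = 135300 N/m.
c_c = 2√(k_eq·m) = 2√(135300 × 146) = 8889 N·s/m.
c = ζ·c_c = 0.80 × 8889 = 7111 N·s/m.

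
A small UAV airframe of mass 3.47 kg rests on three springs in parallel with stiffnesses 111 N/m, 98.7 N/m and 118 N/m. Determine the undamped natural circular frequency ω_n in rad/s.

Parallel springs add: k_eq = 111 + 98.7 + 118 = 327.7 N/m.
ω_n = √(k_eq/m) = √(327.7/3.47) = √94.44 = 9.718 rad/s.

9.72 rad/s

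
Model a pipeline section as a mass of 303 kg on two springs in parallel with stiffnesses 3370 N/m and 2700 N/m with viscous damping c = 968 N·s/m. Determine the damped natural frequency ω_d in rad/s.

4.18 rad/s

Parallel springs add: k_eq = 3370 + 2700 = 6070 N/m.
ω_n = √(k_eq/m) = √(6070/303) = 4.476 rad/s.
Critical damping c_c = 2√(k_eq·m) = 2√(6070 × 303) = 2712 N·s/m, so ζ = c/c_c = 968/2712 = 0.3569.
ω_d = ω_n√(1 − ζ²) = 4.476 × √(1 − 0.127) = 4.181 rad/s.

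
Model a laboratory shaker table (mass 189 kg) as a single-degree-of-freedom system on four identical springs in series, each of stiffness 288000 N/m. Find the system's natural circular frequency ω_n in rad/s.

19.5 rad/s

Series springs: 1/k_eq = 4/288000, so k_eq = 288000/4 = 72000 N/m.
ω_n = √(k_eq/m) = √(72000/189) = √381.0 = 19.52 rad/s.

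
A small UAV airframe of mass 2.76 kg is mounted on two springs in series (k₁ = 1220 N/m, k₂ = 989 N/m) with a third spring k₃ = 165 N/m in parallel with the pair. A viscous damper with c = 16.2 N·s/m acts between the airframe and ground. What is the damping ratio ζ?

Series pair: k_s = k₁k₂/(k₁+k₂) = (1220)(989)/(1220 + 989) = 546.2 N/m. In parallel with k₃: k_eq = 546.2 + 165 = 711.2 N/m.
ω_n = √(k_eq/m) = √(711.2/2.76) = 16.05 rad/s.
Critical damping c_c = 2√(k_eq·m) = 2√(711.2 × 2.76) = 88.61 N·s/m, so ζ = c/c_c = 16.2/88.61 = 0.1828.

0.183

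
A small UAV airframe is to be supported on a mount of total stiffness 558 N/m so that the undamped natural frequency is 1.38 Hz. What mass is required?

ω_n = 2πf_n = 2π × 1.38 = 8.671 rad/s.
m = k/ω_n² = 558/8.671² = 558/75.18 = 7.422 kg.

7.42 kg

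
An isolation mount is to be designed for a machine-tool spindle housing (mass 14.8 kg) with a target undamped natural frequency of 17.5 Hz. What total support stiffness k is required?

ω_n = 2πf_n = 2π × 17.5 = 110.0 rad/s.
k = m·ω_n² = 14.8 × 110.0² = 14.8 × 12090 = 178900 N/m.

179000 N/m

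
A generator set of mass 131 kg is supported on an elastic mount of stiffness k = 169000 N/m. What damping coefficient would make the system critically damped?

9410 N·s/m

c_c = 2√(k·m) = 2√(169000 × 131) = 2 × 4705 = 9410 N·s/m.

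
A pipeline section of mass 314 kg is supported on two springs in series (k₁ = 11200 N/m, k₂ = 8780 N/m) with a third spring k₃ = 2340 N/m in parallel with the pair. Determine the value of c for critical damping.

Series pair: k_s = k₁k₂/(k₁+k₂) = (11200)(8780)/(11200 + 8780) = 4922 N/m. In parallel with k₃: k_eq = 4922 + 2340 = 7262 N/m.
c_c = 2√(k_eq·m) = 2√(7262 × 314) = 2 × 1510 = 3020 N·s/m.

3020 N·s/m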